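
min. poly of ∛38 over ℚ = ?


∛38 satisfies x³ - 38 = 0, irreducible over ℚ (no rational root; 38 is not a perfect cube)

Minimal polynomial: x³ - 38


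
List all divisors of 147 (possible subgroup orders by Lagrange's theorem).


Lagrange's theorem: |H| divides |G|
|G| = 147
Divisors of 147: 1, 3, 7, 21, 49, 147

Possible subgroup orders: {1, 3, 7, 21, 49, 147}


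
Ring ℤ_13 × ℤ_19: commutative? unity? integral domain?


Direct product ring; commutative with unity (1,1); but (1,0)·(0,1) = (0,0) gives zero divisors, so not an integral domain
Commutative: Yes
Integral domain: No
Has unity: Yes

ℤ_13 × ℤ_19: Commutative=Yes, Unity=Yes


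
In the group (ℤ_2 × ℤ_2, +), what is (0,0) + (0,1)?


Operation: componentwise addition mod (2, 2)
(0,0) + (0,1) = ((a₁+b₁) mod 2, (a₂+b₂) mod 2) with a = (0,0), b = (0,1)

(0,0) + (0,1) = (0,1)


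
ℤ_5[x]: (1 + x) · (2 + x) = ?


Expand and collect like terms; reduce coefficients mod 5:
x^0: 1·2 = 2 ≡ 2 (mod 5)
x^1: 1·1 + 1·2 = 3 ≡ 3 (mod 5)
x^2: 1·1 = 1 ≡ 1 (mod 5)
Result: 2 + 3x + x^2

f · g = 2 + 3x + x^2


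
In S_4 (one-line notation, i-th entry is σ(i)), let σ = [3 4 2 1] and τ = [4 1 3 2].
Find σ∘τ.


σ∘τ: apply τ first, then σ
1 →τ 4 →σ 1
2 →τ 1 →σ 3
3 →τ 3 →σ 2
4 →τ 2 →σ 4

σ∘τ = [1 3 2 4]


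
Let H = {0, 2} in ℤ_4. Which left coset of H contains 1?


1 + H = {1 + h (mod 4) : h ∈ H}
1+0=1, 1+2=3

1 + H = {1, 3}


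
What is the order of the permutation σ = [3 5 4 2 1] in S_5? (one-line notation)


Cycle decomposition: (1 3 4 2 5)
Cycle lengths: 5
Order = lcm(5) = 5

ord(σ) = 5


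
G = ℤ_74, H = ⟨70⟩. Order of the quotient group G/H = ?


|⟨70⟩| = n / gcd(70, 74) = 74 / 2 = 37
H is normal (ℤ_74 is abelian).
|G/H| = |G| / |H| = 74 / 37 = 2

|G/H| = 2


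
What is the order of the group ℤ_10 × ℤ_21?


|A × B| = |A| · |B|
|ℤ_10 × ℤ_21| = 10 × 21 = 210

|ℤ_10 × ℤ_21| = 210


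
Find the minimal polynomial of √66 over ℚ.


√66 satisfies x² - 66 = 0, irreducible over ℚ since 66 is squarefree

Minimal polynomial: x² - 66


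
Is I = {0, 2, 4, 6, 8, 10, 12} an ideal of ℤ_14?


Check ideal conditions for I = {0, 2, 4, 6, 8, 10, 12} in ℤ_14:
(1) I is an additive subgroup? Yes
(2) For r ∈ ℤ_14 and a ∈ I: r·a ∈ I? Yes

Yes, I is an ideal of ℤ_14


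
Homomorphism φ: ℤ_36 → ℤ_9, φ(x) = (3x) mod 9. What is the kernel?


Kernel = preimage of identity
ker(φ) = {x ∈ ℤ_36 : 3x ≡ 0 (mod 9)}. Since 9 | 36, φ is well-defined. The kernel is the cyclic subgroup ⟨3⟩ of ℤ_36 (order 12), i.e. {0, 3, 6, 9, 12, 15, 18, 21, 24, 27, 30, 33}

ker(φ) = {0, 3, 6, 9, 12, 15, 18, 21, 24, 27, 30, 33}


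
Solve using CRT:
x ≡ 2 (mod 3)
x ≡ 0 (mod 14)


m₁ = 3, m₂ = 14, gcd = 1, so CRT applies. M = m₁·m₂ = 42
Let M₁ = M/m₁ = 14, M₂ = M/m₂ = 3
Find y₁ ≡ M₁⁻¹ (mod m₁): 14⁻¹ ≡ 2 (mod 3)
Find y₂ ≡ M₂⁻¹ (mod m₂): 3⁻¹ ≡ 5 (mod 14)
x = a₁·M₁·y₁ + a₂·M₂·y₂ = 2·14·2 + 0·3·5 = 56
Reduce mod 42: x ≡ 14
Check: 14 mod 3 = 2 ✓, 14 mod 14 = 0 ✓

x ≡ 14 (mod 42)


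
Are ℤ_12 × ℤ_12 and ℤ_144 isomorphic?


Comparing ℤ_12 × ℤ_12 and ℤ_144:
gcd(12,12) = 12 ≠ 1. Max element order in ℤ_12×ℤ_12 is lcm(12,12) = 12 < 144, so it has no element of order 144

No, ℤ_12 × ℤ_12 ≇ ℤ_144


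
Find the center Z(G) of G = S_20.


Z(G) = {g ∈ G | gx = xg for all x ∈ G}
S_n is non-abelian for n ≥ 3; Z(S_20) is trivial

Z(S_20) = {e}


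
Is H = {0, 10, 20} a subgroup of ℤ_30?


Subgroup test for H = {0, 10, 20} in (ℤ_30, +):
(1) 0 ∈ H? Yes
(2) Closure: for all a,b ∈ H, (a+b) mod 30 ∈ H? Yes
(3) Inverses: for all a ∈ H, -a mod 30 ∈ H? Yes

Yes, H is a subgroup of ℤ_30


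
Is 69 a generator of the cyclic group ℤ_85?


g generates ℤ_n iff gcd(g, n) = 1
gcd(69, 85) = 1
Since gcd = 1, 69 is a generator.

Yes, 69 generates ℤ_85


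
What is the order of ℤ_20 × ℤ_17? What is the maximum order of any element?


|ℤ_20 × ℤ_17| = 20 × 17 = 340
Max element order = lcm(20,17) = 340
Cyclic? Yes (gcd=1)

|ℤ_20×ℤ_17| = 340, max element order = 340


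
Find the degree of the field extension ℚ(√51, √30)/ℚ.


[ℚ(√51,√30):ℚ] = [ℚ(√51,√30):ℚ(√51)]·[ℚ(√51):ℚ] = 2·2 = 4

[ℚ(√51, √30)/ℚ] = 4


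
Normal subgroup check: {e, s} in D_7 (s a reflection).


H = {e, s} in D_7 (s a reflection)
r·s·r⁻¹ = sr⁻² ≠ s for n ≥ 3, so {e, s} is not closed under conjugation

No, not a normal subgroup


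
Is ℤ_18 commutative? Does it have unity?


ℤ_18 is a commutative ring with unity 1; 18 = 2×9 is composite, so 2·9 ≡ 0 gives zero divisors (not an integral domain)
Commutative: Yes
Integral domain: No
Has unity: Yes

ℤ_18: Commutative=Yes, Unity=Yes


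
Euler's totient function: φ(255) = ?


Factor n: 255 = 3 × 5 × 17
φ(n) = n · ∏(1 - 1/p) over distinct primes p | n
φ(255) = 255 · (1 - 1/3) · (1 - 1/5) · (1 - 1/17) = 128

φ(255) = 128


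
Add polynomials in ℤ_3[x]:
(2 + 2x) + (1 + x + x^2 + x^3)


Add coefficients mod 3:
x^0: 2 + 1 = 0 (mod 3)
x^1: 2 + 1 = 0 (mod 3)
x^2: 0 + 1 = 1 (mod 3)
x^3: 0 + 1 = 1 (mod 3)
Result: x^2 + x^3

f + g = x^2 + x^3


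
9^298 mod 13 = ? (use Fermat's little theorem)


Fermat's little theorem: if p is prime and gcd(a,p)=1, then a^(p-1) ≡ 1 (mod p)
p = 13 is prime, gcd(9,13) = 1
Reduce exponent: 298 mod 12 = 10
So 9^298 ≡ 9^10 (mod 13)
9^10 mod 13 = 9

9^298 ≡ 9 (mod 13)


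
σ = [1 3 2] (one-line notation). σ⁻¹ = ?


To find σ⁻¹, swap domain and range:
σ(1) = 1 → σ⁻¹(1) = 1
σ(2) = 3 → σ⁻¹(3) = 2
σ(3) = 2 → σ⁻¹(2) = 3

σ⁻¹ = [1 3 2]


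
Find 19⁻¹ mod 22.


Use the extended Euclidean algorithm to write 1 = 19·s + 22·t; then s mod 22 is the inverse.
Euclidean algorithm:
  19 = 0·22 + 19
  22 = 1·19 + 3
  19 = 6·3 + 1
  3 = 3·1 + 0
gcd(19,22) = 1
Back-substitution gives: 19·(7) + 22·(-6) = 1
So 19⁻¹ ≡ 7 ≡ 7 (mod 22)
Check: 19 × 7 = 133 ≡ 1 (mod 22) ✓

19⁻¹ ≡ 7 (mod 22)


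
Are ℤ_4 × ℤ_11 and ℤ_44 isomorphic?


Comparing ℤ_4 × ℤ_11 and ℤ_44:
gcd(4,11) = 1, so ℤ_4 × ℤ_11 ≅ ℤ_44 (CRT)

Yes, ℤ_4 × ℤ_11 ≅ ℤ_44


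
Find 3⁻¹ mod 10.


Use the extended Euclidean algorithm to write 1 = 3·s + 10·t; then s mod 10 is the inverse.
Euclidean algorithm:
  3 = 0·10 + 3
  10 = 3·3 + 1
  3 = 3·1 + 0
gcd(3,10) = 1
Back-substitution gives: 3·(-3) + 10·(1) = 1
So 3⁻¹ ≡ -3 ≡ 7 (mod 10)
Check: 3 × 7 = 21 ≡ 1 (mod 10) ✓

3⁻¹ ≡ 7 (mod 10)


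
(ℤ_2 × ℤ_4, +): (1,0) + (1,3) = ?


Operation: componentwise addition mod (2, 4)
(1,0) + (1,3) = ((a₁+b₁) mod 2, (a₂+b₂) mod 4) with a = (1,0), b = (1,3)

(1,0) + (1,3) = (0,3)


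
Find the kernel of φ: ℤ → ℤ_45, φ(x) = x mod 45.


Kernel = preimage of identity
ker(φ) = {x ∈ ℤ : x ≡ 0 (mod 45)} = 45ℤ = {0, ±45, ±90, ...}

ker(φ) = 45ℤ


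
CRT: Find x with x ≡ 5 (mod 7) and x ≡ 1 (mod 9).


m₁ = 7, m₂ = 9, gcd = 1, so CRT applies. M = m₁·m₂ = 63
Let M₁ = M/m₁ = 9, M₂ = M/m₂ = 7
Find y₁ ≡ M₁⁻¹ (mod m₁): 9⁻¹ ≡ 4 (mod 7)
Find y₂ ≡ M₂⁻¹ (mod m₂): 7⁻¹ ≡ 4 (mod 9)
x = a₁·M₁·y₁ + a₂·M₂·y₂ = 5·9·4 + 1·7·4 = 208
Reduce mod 63: x ≡ 19
Check: 19 mod 7 = 5 ✓, 19 mod 9 = 1 ✓

x ≡ 19 (mod 63)


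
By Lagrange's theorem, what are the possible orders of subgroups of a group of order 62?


Lagrange's theorem: |H| divides |G|
|G| = 62
Divisors of 62: 1, 2, 31, 62

Possible subgroup orders: {1, 2, 31, 62}


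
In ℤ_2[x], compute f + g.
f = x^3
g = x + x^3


Add coefficients mod 2:
x^0: 0 + 0 = 0 (mod 2)
x^1: 0 + 1 = 1 (mod 2)
x^2: 0 + 0 = 0 (mod 2)
x^3: 1 + 1 = 0 (mod 2)
Result: x

f + g = x


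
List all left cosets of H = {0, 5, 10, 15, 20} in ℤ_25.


H = {0, 5, 10, 15, 20}, |H| = 5
Number of cosets = |G|/|H| = 25/5 = 5
0 + H = {0, 5, 10, 15, 20}
1 + H = {1, 6, 11, 16, 21}
2 + H = {2, 7, 12, 17, 22}
3 + H = {3, 8, 13, 18, 23}
4 + H = {4, 9, 14, 19, 24}

Cosets: 0+H={0,5,10,15,20}; 1+H={1,6,11,16,21}; 2+H={2,7,12,17,22}; 3+H={3,8,13,18,23}; 4+H={4,9,14,19,24}


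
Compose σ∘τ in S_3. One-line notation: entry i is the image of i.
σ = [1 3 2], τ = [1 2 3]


σ∘τ: apply τ first, then σ
1 →τ 1 →σ 1
2 →τ 2 →σ 3
3 →τ 3 →σ 2

σ∘τ = [1 3 2]


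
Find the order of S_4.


|S_n| = n! (number of permutations of n symbols)
|S_4| = 4! = 24

|S_4| = 24


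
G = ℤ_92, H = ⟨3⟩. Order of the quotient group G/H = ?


|⟨3⟩| = n / gcd(3, 92) = 92 / 1 = 92
H is normal (ℤ_92 is abelian).
|G/H| = |G| / |H| = 92 / 92 = 1

|G/H| = 1


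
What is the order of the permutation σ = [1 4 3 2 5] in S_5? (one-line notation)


Cycle decomposition: (2 4)
Cycle lengths: 2
Order = lcm(2) = 2

ord(σ) = 2


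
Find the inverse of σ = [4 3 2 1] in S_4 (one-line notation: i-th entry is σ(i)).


To find σ⁻¹, swap domain and range:
σ(1) = 4 → σ⁻¹(4) = 1
σ(2) = 3 → σ⁻¹(3) = 2
σ(3) = 2 → σ⁻¹(2) = 3
σ(4) = 1 → σ⁻¹(1) = 4

σ⁻¹ = [4 3 2 1]


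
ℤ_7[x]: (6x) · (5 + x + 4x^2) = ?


Expand and collect like terms; reduce coefficients mod 7:
x^0: 0·5 = 0 ≡ 0 (mod 7)
x^1: 0·1 + 6·5 = 30 ≡ 2 (mod 7)
x^2: 0·4 + 6·1 = 6 ≡ 6 (mod 7)
x^3: 6·4 = 24 ≡ 3 (mod 7)
Result: 2x + 6x^2 + 3x^3

f · g = 2x + 6x^2 + 3x^3


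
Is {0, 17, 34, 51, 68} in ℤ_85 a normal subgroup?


H = {0, 17, 34, 51, 68} in ℤ_85
ℤ_85 is abelian; every subgroup of an abelian group is normal

Yes, normal subgroup


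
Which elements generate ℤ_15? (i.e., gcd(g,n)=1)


g generates ℤ_n iff gcd(g,n) = 1
Checking each g ∈ {1,...,14}:
gcd(1,15) = 1
gcd(2,15) = 1
gcd(3,15) = 3
gcd(4,15) = 1
gcd(5,15) = 5
gcd(6,15) = 3
gcd(7,15) = 1
gcd(8,15) = 1
gcd(9,15) = 3
gcd(10,15) = 5
gcd(11,15) = 1
gcd(12,15) = 3
gcd(13,15) = 1
gcd(14,15) = 1
Generators: {1, 2, 4, 7, 8, 11, 13, 14}
Number of generators = φ(15) = 8

Generators of ℤ_15 = {1, 2, 4, 7, 8, 11, 13, 14}


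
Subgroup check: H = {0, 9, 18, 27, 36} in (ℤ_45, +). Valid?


Subgroup test for H = {0, 9, 18, 27, 36} in (ℤ_45, +):
(1) 0 ∈ H? Yes
(2) Closure: for all a,b ∈ H, (a+b) mod 45 ∈ H? Yes
(3) Inverses: for all a ∈ H, -a mod 45 ∈ H? Yes

Yes, H is a subgroup of ℤ_45


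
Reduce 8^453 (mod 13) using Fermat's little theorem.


Fermat's little theorem: if p is prime and gcd(a,p)=1, then a^(p-1) ≡ 1 (mod p)
p = 13 is prime, gcd(8,13) = 1
Reduce exponent: 453 mod 12 = 9
So 8^453 ≡ 8^9 (mod 13)
8^9 mod 13 = 8

8^453 ≡ 8 (mod 13)


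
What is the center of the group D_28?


Z(G) = {g ∈ G | gx = xg for all x ∈ G}
For even n, Z(D_n) = {e, r^(n/2)}: the 180° rotation r^14 commutes with every reflection and rotation

Z(D_28) = {e, r^14}


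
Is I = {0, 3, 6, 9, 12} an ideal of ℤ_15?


Check ideal conditions for I = {0, 3, 6, 9, 12} in ℤ_15:
(1) I is an additive subgroup? Yes
(2) For r ∈ ℤ_15 and a ∈ I: r·a ∈ I? Yes

Yes, I is an ideal of ℤ_15


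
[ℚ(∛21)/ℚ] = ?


∛21 has minimal polynomial x³ - 21 (irreducible over ℚ since 21 is not a perfect cube)

[ℚ(∛21)/ℚ] = 3


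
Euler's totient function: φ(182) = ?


Factor n: 182 = 2 × 7 × 13
φ(n) = n · ∏(1 - 1/p) over distinct primes p | n
φ(182) = 182 · (1 - 1/2) · (1 - 1/7) · (1 - 1/13) = 72

φ(182) = 72


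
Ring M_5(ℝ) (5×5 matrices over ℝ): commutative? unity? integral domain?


Matrix multiplication is non-commutative for n ≥ 2; the identity matrix I is the unity; singular matrices give zero divisors, so not an integral domain
Commutative: No
Integral domain: No
Has unity: Yes

M_5(ℝ) (5×5 matrices over ℝ): Commutative=No, Unity=Yes


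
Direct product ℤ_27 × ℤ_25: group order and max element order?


|ℤ_27 × ℤ_25| = 27 × 25 = 675
Max element order = lcm(27,25) = 675
Cyclic? Yes (gcd=1)

|ℤ_27×ℤ_25| = 675, max element order = 675


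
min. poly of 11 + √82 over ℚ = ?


Let α = 11 + √82. Then α - 11 = √82, so (α - 11)² = 82, giving α² - 22α + 39 = 0. Degree 2 and α ∉ ℚ, so this is the minimal polynomial.

Minimal polynomial: x² - 22x + 39


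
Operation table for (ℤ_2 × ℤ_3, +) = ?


Elements: {(0,0), (0,1), (0,2), (1,0), (1,1), (1,2)}
Operation: componentwise addition mod (2, 3)
Entry (a, b) = ((a₁+b₁) mod 2, (a₂+b₂) mod 3)

Cayley table:
      | (0,0) | (0,1) | (0,2) | (1,0) | (1,1) | (1,2)
(0,0) | (0,0) | (0,1) | (0,2) | (1,0) | (1,1) | (1,2)
(0,1) | (0,1) | (0,2) | (0,0) | (1,1) | (1,2) | (1,0)
(0,2) | (0,2) | (0,0) | (0,1) | (1,2) | (1,0) | (1,1)
(1,0) | (1,0) | (1,1) | (1,2) | (0,0) | (0,1) | (0,2)
(1,1) | (1,1) | (1,2) | (1,0) | (0,1) | (0,2) | (0,0)
(1,2) | (1,2) | (1,0) | (1,1) | (0,2) | (0,0) | (0,1)


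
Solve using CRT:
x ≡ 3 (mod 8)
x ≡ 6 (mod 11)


m₁ = 8, m₂ = 11, gcd = 1, so CRT applies. M = m₁·m₂ = 88
Let M₁ = M/m₁ = 11, M₂ = M/m₂ = 8
Find y₁ ≡ M₁⁻¹ (mod m₁): 11⁻¹ ≡ 3 (mod 8)
Find y₂ ≡ M₂⁻¹ (mod m₂): 8⁻¹ ≡ 7 (mod 11)
x = a₁·M₁·y₁ + a₂·M₂·y₂ = 3·11·3 + 6·8·7 = 435
Reduce mod 88: x ≡ 83
Check: 83 mod 8 = 3 ✓, 83 mod 11 = 6 ✓

x ≡ 83 (mod 88)


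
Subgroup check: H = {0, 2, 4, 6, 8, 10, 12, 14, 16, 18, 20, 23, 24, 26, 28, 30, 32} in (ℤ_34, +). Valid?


Subgroup test for H = {0, 2, 4, 6, 8, 10, 12, 14, 16, 18, 20, 23, 24, 26, 28, 30, 32} in (ℤ_34, +):
(1) 0 ∈ H? Yes
(2) Closure: for all a,b ∈ H, (a+b) mod 34 ∈ H? No  [counterexample: 2 + 20 = 22 ∉ H]
(3) Inverses: for all a ∈ H, -a mod 34 ∈ H? No

No, H is not a subgroup of ℤ_34


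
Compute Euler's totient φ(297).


Factor n: 297 = 3^3 × 11
φ(n) = n · ∏(1 - 1/p) over distinct primes p | n
φ(297) = 297 · (1 - 1/3) · (1 - 1/11) = 180

φ(297) = 180


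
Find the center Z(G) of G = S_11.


Z(G) = {g ∈ G | gx = xg for all x ∈ G}
S_n is non-abelian for n ≥ 3; Z(S_11) is trivial

Z(S_11) = {e}


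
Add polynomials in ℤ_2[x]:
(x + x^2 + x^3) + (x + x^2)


Add coefficients mod 2:
x^0: 0 + 0 = 0 (mod 2)
x^1: 1 + 1 = 0 (mod 2)
x^2: 1 + 1 = 0 (mod 2)
x^3: 1 + 0 = 1 (mod 2)
Result: x^3

f + g = x^3


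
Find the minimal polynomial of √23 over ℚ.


√23 satisfies x² - 23 = 0, irreducible over ℚ since 23 is squarefree

Minimal polynomial: x² - 23


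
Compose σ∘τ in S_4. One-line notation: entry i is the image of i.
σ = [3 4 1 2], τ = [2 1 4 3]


σ∘τ: apply τ first, then σ
1 →τ 2 →σ 4
2 →τ 1 →σ 3
3 →τ 4 →σ 2
4 →τ 3 →σ 1

σ∘τ = [4 3 2 1]


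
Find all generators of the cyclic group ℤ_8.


g generates ℤ_n iff gcd(g,n) = 1
Checking each g ∈ {1,...,7}:
gcd(1,8) = 1
gcd(2,8) = 2
gcd(3,8) = 1
gcd(4,8) = 4
gcd(5,8) = 1
gcd(6,8) = 2
gcd(7,8) = 1
Generators: {1, 3, 5, 7}
Number of generators = φ(8) = 4

Generators of ℤ_8 = {1, 3, 5, 7}


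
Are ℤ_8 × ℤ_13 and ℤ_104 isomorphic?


Comparing ℤ_8 × ℤ_13 and ℤ_104:
gcd(8,13) = 1, so ℤ_8 × ℤ_13 ≅ ℤ_104 (CRT)

Yes, ℤ_8 × ℤ_13 ≅ ℤ_104


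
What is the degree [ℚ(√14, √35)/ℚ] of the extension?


[ℚ(√14,√35):ℚ] = [ℚ(√14,√35):ℚ(√14)]·[ℚ(√14):ℚ] = 2·2 = 4

[ℚ(√14, √35)/ℚ] = 4


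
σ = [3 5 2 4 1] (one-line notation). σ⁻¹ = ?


To find σ⁻¹, swap domain and range:
σ(1) = 3 → σ⁻¹(3) = 1
σ(2) = 5 → σ⁻¹(5) = 2
σ(3) = 2 → σ⁻¹(2) = 3
σ(4) = 4 → σ⁻¹(4) = 4
σ(5) = 1 → σ⁻¹(1) = 5

σ⁻¹ = [5 3 1 4 2]


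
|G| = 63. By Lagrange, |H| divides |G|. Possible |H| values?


Lagrange's theorem: |H| divides |G|
|G| = 63
Divisors of 63: 1, 3, 7, 9, 21, 63

Possible subgroup orders: {1, 3, 7, 9, 21, 63}


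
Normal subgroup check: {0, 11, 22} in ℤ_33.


H = {0, 11, 22} in ℤ_33
ℤ_33 is abelian; every subgroup of an abelian group is normal

Yes, normal subgroup


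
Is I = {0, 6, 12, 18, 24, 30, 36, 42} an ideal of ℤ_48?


Check ideal conditions for I = {0, 6, 12, 18, 24, 30, 36, 42} in ℤ_48:
(1) I is an additive subgroup? Yes
(2) For r ∈ ℤ_48 and a ∈ I: r·a ∈ I? Yes

Yes, I is an ideal of ℤ_48


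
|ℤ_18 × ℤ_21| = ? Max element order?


|ℤ_18 × ℤ_21| = 18 × 21 = 378
Max element order = lcm(18,21) = 126
Cyclic? No (gcd=3)

|ℤ_18×ℤ_21| = 378, max element order = 126


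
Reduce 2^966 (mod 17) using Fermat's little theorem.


Fermat's little theorem: if p is prime and gcd(a,p)=1, then a^(p-1) ≡ 1 (mod p)
p = 17 is prime, gcd(2,17) = 1
Reduce exponent: 966 mod 16 = 6
So 2^966 ≡ 2^6 (mod 17)
2^6 mod 17 = 13

2^966 ≡ 13 (mod 17)


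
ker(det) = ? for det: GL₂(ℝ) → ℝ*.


Kernel = preimage of identity
ker(det) = {A | det(A) = 1} = SL₂(ℝ)

ker(det) = SL₂(ℝ)


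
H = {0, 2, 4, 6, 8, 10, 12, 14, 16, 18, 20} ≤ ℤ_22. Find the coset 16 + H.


16 + H = {16 + h (mod 22) : h ∈ H}
16+0=16, 16+2=18, 16+4=20, 16+6=0, 16+8=2, 16+10=4, 16+12=6, 16+14=8, 16+16=10, 16+18=12, 16+20=14
16 + H = {0, 2, 4, 6, 8, 10, 12, 14, 16, 18, 20} = 0 + H

16 + H = {0, 2, 4, 6, 8, 10, 12, 14, 16, 18, 20}


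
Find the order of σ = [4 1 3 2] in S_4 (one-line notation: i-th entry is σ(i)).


Cycle decomposition: (1 4 2)
Cycle lengths: 3
Order = lcm(3) = 3

ord(σ) = 3


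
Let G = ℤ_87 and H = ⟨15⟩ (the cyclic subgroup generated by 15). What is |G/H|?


|⟨15⟩| = n / gcd(15, 87) = 87 / 3 = 29
H is normal (ℤ_87 is abelian).
|G/H| = |G| / |H| = 87 / 29 = 3

|G/H| = 3


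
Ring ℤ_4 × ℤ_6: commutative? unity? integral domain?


Direct product ring; commutative with unity (1,1); but (1,0)·(0,1) = (0,0) gives zero divisors, so not an integral domain
Commutative: Yes
Integral domain: No
Has unity: Yes

ℤ_4 × ℤ_6: Commutative=Yes, Unity=Yes


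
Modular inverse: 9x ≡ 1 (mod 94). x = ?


Use the extended Euclidean algorithm to write 1 = 9·s + 94·t; then s mod 94 is the inverse.
Euclidean algorithm:
  9 = 0·94 + 9
  94 = 10·9 + 4
  9 = 2·4 + 1
  4 = 4·1 + 0
gcd(9,94) = 1
Back-substitution gives: 9·(21) + 94·(-2) = 1
So 9⁻¹ ≡ 21 ≡ 21 (mod 94)
Check: 9 × 21 = 189 ≡ 1 (mod 94) ✓

9⁻¹ ≡ 21 (mod 94)


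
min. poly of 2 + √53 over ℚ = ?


Let α = 2 + √53. Then α - 2 = √53, so (α - 2)² = 53, giving α² - 4α - 49 = 0. Degree 2 and α ∉ ℚ, so this is the minimal polynomial.

Minimal polynomial: x² - 4x - 49


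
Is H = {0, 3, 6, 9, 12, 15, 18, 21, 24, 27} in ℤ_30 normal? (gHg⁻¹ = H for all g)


H = {0, 3, 6, 9, 12, 15, 18, 21, 24, 27} in ℤ_30
ℤ_30 is abelian; every subgroup of an abelian group is normal

Yes, normal subgroup


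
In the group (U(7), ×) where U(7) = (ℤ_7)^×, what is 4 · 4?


Operation: multiplication mod 7
4 · 4 = (a × b) mod 7 with a = 4, b = 4

4 · 4 = 2


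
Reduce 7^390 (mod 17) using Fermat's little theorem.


Fermat's little theorem: if p is prime and gcd(a,p)=1, then a^(p-1) ≡ 1 (mod p)
p = 17 is prime, gcd(7,17) = 1
Reduce exponent: 390 mod 16 = 6
So 7^390 ≡ 7^6 (mod 17)
7^6 mod 17 = 9

7^390 ≡ 9 (mod 17)


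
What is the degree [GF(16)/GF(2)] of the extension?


GF(16) = GF(2^4), so the extension degree is 4

[GF(16)/GF(2)] = 4


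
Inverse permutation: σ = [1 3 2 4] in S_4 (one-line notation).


To find σ⁻¹, swap domain and range:
σ(1) = 1 → σ⁻¹(1) = 1
σ(2) = 3 → σ⁻¹(3) = 2
σ(3) = 2 → σ⁻¹(2) = 3
σ(4) = 4 → σ⁻¹(4) = 4

σ⁻¹ = [1 3 2 4]


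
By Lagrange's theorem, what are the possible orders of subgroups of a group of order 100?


Lagrange's theorem: |H| divides |G|
|G| = 100
Divisors of 100: 1, 2, 4, 5, 10, 20, 25, 50, 100

Possible subgroup orders: {1, 2, 4, 5, 10, 20, 25, 50, 100}


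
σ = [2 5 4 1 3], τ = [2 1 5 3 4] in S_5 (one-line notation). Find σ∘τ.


σ∘τ: apply τ first, then σ
1 →τ 2 →σ 5
2 →τ 1 →σ 2
3 →τ 5 →σ 3
4 →τ 3 →σ 4
5 →τ 4 →σ 1

σ∘τ = [5 2 3 4 1]


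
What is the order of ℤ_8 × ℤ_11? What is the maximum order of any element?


|ℤ_8 × ℤ_11| = 8 × 11 = 88
Max element order = lcm(8,11) = 88
Cyclic? Yes (gcd=1)

|ℤ_8×ℤ_11| = 88, max element order = 88


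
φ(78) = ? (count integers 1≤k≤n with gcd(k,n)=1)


Factor n: 78 = 2 × 3 × 13
φ(n) = n · ∏(1 - 1/p) over distinct primes p | n
φ(78) = 78 · (1 - 1/2) · (1 - 1/3) · (1 - 1/13) = 24

φ(78) = 24


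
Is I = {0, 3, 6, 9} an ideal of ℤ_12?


Check ideal conditions for I = {0, 3, 6, 9} in ℤ_12:
(1) I is an additive subgroup? Yes
(2) For r ∈ ℤ_12 and a ∈ I: r·a ∈ I? Yes

Yes, I is an ideal of ℤ_12


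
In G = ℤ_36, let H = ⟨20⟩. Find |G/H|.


|⟨20⟩| = n / gcd(20, 36) = 36 / 4 = 9
H is normal (ℤ_36 is abelian).
|G/H| = |G| / |H| = 36 / 9 = 4

|G/H| = 4


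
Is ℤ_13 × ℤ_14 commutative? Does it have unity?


Direct product ring; commutative with unity (1,1); but (1,0)·(0,1) = (0,0) gives zero divisors, so not an integral domain
Commutative: Yes
Integral domain: No
Has unity: Yes

ℤ_13 × ℤ_14: Commutative=Yes, Unity=Yes


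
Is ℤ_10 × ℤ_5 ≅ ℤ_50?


Comparing ℤ_10 × ℤ_5 and ℤ_50:
gcd(10,5) = 5 ≠ 1. Max element order in ℤ_10×ℤ_5 is lcm(10,5) = 10 < 50, so it has no element of order 50

No, ℤ_10 × ℤ_5 ≇ ℤ_50


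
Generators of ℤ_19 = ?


g generates ℤ_n iff gcd(g,n) = 1
Prime factors of 19: 19
Generators are g ∈ {1,...,18} not divisible by any of these primes.
Generators: {1, 2, 3, 4, 5, 6, 7, 8, 9, 10, 11, 12, 13, 14, 15, 16, 17, 18}
Number of generators = φ(19) = 18

Generators of ℤ_19 = {1, 2, 3, 4, 5, 6, 7, 8, 9, 10, 11, 12, 13, 14, 15, 16, 17, 18}


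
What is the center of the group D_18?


Z(G) = {g ∈ G | gx = xg for all x ∈ G}
For even n, Z(D_n) = {e, r^(n/2)}: the 180° rotation r^9 commutes with every reflection and rotation

Z(D_18) = {e, r^9}


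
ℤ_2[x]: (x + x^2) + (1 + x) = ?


Add coefficients mod 2:
x^0: 0 + 1 = 1 (mod 2)
x^1: 1 + 1 = 0 (mod 2)
x^2: 1 + 0 = 1 (mod 2)
Result: 1 + x^2

f + g = 1 + x^2


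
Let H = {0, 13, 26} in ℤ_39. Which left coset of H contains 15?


15 + H = {15 + h (mod 39) : h ∈ H}
15+0=15, 15+13=28, 15+26=2
15 + H = {2, 15, 28} = 2 + H

15 + H = {2, 15, 28}


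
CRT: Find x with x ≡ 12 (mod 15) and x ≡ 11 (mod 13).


m₁ = 15, m₂ = 13, gcd = 1, so CRT applies. M = m₁·m₂ = 195
Let M₁ = M/m₁ = 13, M₂ = M/m₂ = 15
Find y₁ ≡ M₁⁻¹ (mod m₁): 13⁻¹ ≡ 7 (mod 15)
Find y₂ ≡ M₂⁻¹ (mod m₂): 15⁻¹ ≡ 7 (mod 13)
x = a₁·M₁·y₁ + a₂·M₂·y₂ = 12·13·7 + 11·15·7 = 2247
Reduce mod 195: x ≡ 102
Check: 102 mod 15 = 12 ✓, 102 mod 13 = 11 ✓

x ≡ 102 (mod 195)


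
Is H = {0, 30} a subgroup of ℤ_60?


Subgroup test for H = {0, 30} in (ℤ_60, +):
(1) 0 ∈ H? Yes
(2) Closure: for all a,b ∈ H, (a+b) mod 60 ∈ H? Yes
(3) Inverses: for all a ∈ H, -a mod 60 ∈ H? Yes

Yes, H is a subgroup of ℤ_60


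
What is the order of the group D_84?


|D_n| = 2n (n rotations and n reflections)
|D_84| = 2×84 = 168

|D_84| = 168


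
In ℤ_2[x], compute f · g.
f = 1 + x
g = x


Expand and collect like terms; reduce coefficients mod 2:
x^0: 1·0 = 0 ≡ 0 (mod 2)
x^1: 1·1 + 1·0 = 1 ≡ 1 (mod 2)
x^2: 1·1 = 1 ≡ 1 (mod 2)
Result: x + x^2

f · g = x + x^2


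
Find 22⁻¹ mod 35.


Use the extended Euclidean algorithm to write 1 = 22·s + 35·t; then s mod 35 is the inverse.
Euclidean algorithm:
  22 = 0·35 + 22
  35 = 1·22 + 13
  22 = 1·13 + 9
  13 = 1·9 + 4
  9 = 2·4 + 1
  4 = 4·1 + 0
gcd(22,35) = 1
Back-substitution gives: 22·(8) + 35·(-5) = 1
So 22⁻¹ ≡ 8 ≡ 8 (mod 35)
Check: 22 × 8 = 176 ≡ 1 (mod 35) ✓

22⁻¹ ≡ 8 (mod 35)


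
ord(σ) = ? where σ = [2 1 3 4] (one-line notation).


Cycle decomposition: (1 2)
Cycle lengths: 2
Order = lcm(2) = 2

ord(σ) = 2


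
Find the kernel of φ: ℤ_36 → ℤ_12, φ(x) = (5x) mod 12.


Kernel = preimage of identity
ker(φ) = {x ∈ ℤ_36 : 5x ≡ 0 (mod 12)}. Since 12 | 36, φ is well-defined. The kernel is the cyclic subgroup ⟨12⟩ of ℤ_36 (order 3), i.e. {0, 12, 24}

ker(φ) = {0, 12, 24}


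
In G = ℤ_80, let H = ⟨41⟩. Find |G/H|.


|⟨41⟩| = n / gcd(41, 80) = 80 / 1 = 80
H is normal (ℤ_80 is abelian).
|G/H| = |G| / |H| = 80 / 80 = 1

|G/H| = 1


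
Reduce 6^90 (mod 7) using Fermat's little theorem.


Fermat's little theorem: if p is prime and gcd(a,p)=1, then a^(p-1) ≡ 1 (mod p)
p = 7 is prime, gcd(6,7) = 1
Reduce exponent: 90 mod 6 = 0
So 6^90 ≡ 6^0 (mod 7)
6^0 = 1

6^90 ≡ 1 (mod 7)


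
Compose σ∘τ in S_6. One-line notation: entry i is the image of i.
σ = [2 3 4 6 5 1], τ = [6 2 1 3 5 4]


σ∘τ: apply τ first, then σ
1 →τ 6 →σ 1
2 →τ 2 →σ 3
3 →τ 1 →σ 2
4 →τ 3 →σ 4
5 →τ 5 →σ 5
6 →τ 4 →σ 6

σ∘τ = [1 3 2 4 5 6]


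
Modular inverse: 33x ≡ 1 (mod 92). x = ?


Use the extended Euclidean algorithm to write 1 = 33·s + 92·t; then s mod 92 is the inverse.
Euclidean algorithm:
  33 = 0·92 + 33
  92 = 2·33 + 26
  33 = 1·26 + 7
  26 = 3·7 + 5
  7 = 1·5 + 2
  5 = 2·2 + 1
  2 = 2·1 + 0
gcd(33,92) = 1
Back-substitution gives: 33·(-39) + 92·(14) = 1
So 33⁻¹ ≡ -39 ≡ 53 (mod 92)
Check: 33 × 53 = 1749 ≡ 1 (mod 92) ✓

33⁻¹ ≡ 53 (mod 92)


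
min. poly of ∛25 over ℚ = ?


∛25 satisfies x³ - 25 = 0, irreducible over ℚ (no rational root; 25 is not a perfect cube)

Minimal polynomial: x³ - 25


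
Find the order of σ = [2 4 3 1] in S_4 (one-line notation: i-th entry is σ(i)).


Cycle decomposition: (1 2 4)
Cycle lengths: 3
Order = lcm(3) = 3

ord(σ) = 3


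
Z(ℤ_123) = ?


Z(G) = {g ∈ G | gx = xg for all x ∈ G}
ℤ_123 is abelian, so Z(G) = G

Z(ℤ_123) = ℤ_123


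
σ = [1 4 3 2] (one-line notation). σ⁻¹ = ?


To find σ⁻¹, swap domain and range:
σ(1) = 1 → σ⁻¹(1) = 1
σ(2) = 4 → σ⁻¹(4) = 2
σ(3) = 3 → σ⁻¹(3) = 3
σ(4) = 2 → σ⁻¹(2) = 4

σ⁻¹ = [1 4 3 2]


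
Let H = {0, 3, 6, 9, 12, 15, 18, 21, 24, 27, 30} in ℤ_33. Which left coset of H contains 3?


3 + H = {3 + h (mod 33) : h ∈ H}
3+0=3, 3+3=6, 3+6=9, 3+9=12, 3+12=15, 3+15=18, 3+18=21, 3+21=24, 3+24=27, 3+27=30, 3+30=0
3 + H = {0, 3, 6, 9, 12, 15, 18, 21, 24, 27, 30} = 0 + H

3 + H = {0, 3, 6, 9, 12, 15, 18, 21, 24, 27, 30}


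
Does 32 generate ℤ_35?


g generates ℤ_n iff gcd(g, n) = 1
gcd(32, 35) = 1
Since gcd = 1, 32 is a generator.

Yes, 32 generates ℤ_35


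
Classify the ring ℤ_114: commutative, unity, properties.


ℤ_114 is a commutative ring with unity 1; 114 = 2×57 is composite, so 2·57 ≡ 0 gives zero divisors (not an integral domain)
Commutative: Yes
Integral domain: No
Has unity: Yes

ℤ_114: Commutative=Yes, Unity=Yes


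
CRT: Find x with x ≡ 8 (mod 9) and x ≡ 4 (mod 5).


m₁ = 9, m₂ = 5, gcd = 1, so CRT applies. M = m₁·m₂ = 45
Let M₁ = M/m₁ = 5, M₂ = M/m₂ = 9
Find y₁ ≡ M₁⁻¹ (mod m₁): 5⁻¹ ≡ 2 (mod 9)
Find y₂ ≡ M₂⁻¹ (mod m₂): 9⁻¹ ≡ 4 (mod 5)
x = a₁·M₁·y₁ + a₂·M₂·y₂ = 8·5·2 + 4·9·4 = 224
Reduce mod 45: x ≡ 44
Check: 44 mod 9 = 8 ✓, 44 mod 5 = 4 ✓

x ≡ 44 (mod 45)


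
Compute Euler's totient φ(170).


Factor n: 170 = 2 × 5 × 17
φ(n) = n · ∏(1 - 1/p) over distinct primes p | n
φ(170) = 170 · (1 - 1/2) · (1 - 1/5) · (1 - 1/17) = 64

φ(170) = 64


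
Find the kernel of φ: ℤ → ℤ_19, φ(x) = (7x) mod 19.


Kernel = preimage of identity
ker(φ) = {x ∈ ℤ : 7x ≡ 0 (mod 19)}. gcd(7,19) = 1, so 7x ≡ 0 (mod 19) ⟺ x ≡ 0 (mod 19/1 = 19). Hence ker(φ) = 19ℤ

ker(φ) = 19ℤ


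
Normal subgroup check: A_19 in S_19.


H = A_19 in S_19
A_19 has index 2 in S_19, and every subgroup of index 2 is normal

Yes, normal subgroup


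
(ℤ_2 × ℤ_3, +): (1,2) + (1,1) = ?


Operation: componentwise addition mod (2, 3)
(1,2) + (1,1) = ((a₁+b₁) mod 2, (a₂+b₂) mod 3) with a = (1,2), b = (1,1)

(1,2) + (1,1) = (0,0)


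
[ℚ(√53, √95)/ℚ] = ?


[ℚ(√53,√95):ℚ] = [ℚ(√53,√95):ℚ(√53)]·[ℚ(√53):ℚ] = 2·2 = 4

[ℚ(√53, √95)/ℚ] = 4


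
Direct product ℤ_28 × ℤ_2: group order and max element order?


|ℤ_28 × ℤ_2| = 28 × 2 = 56
Max element order = lcm(28,2) = 28
Cyclic? No (gcd=2)

|ℤ_28×ℤ_2| = 56, max element order = 28


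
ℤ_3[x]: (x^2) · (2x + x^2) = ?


Expand and collect like terms; reduce coefficients mod 3:
x^0: 0·0 = 0 ≡ 0 (mod 3)
x^1: 0·2 + 0·0 = 0 ≡ 0 (mod 3)
x^2: 0·1 + 0·2 + 1·0 = 0 ≡ 0 (mod 3)
x^3: 0·1 + 1·2 = 2 ≡ 2 (mod 3)
x^4: 1·1 = 1 ≡ 1 (mod 3)
Result: 2x^3 + x^4

f · g = 2x^3 + x^4


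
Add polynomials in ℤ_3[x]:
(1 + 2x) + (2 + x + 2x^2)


Add coefficients mod 3:
x^0: 1 + 2 = 0 (mod 3)
x^1: 2 + 1 = 0 (mod 3)
x^2: 0 + 2 = 2 (mod 3)
Result: 2x^2

f + g = 2x^2


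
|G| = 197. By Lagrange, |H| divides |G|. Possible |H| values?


Lagrange's theorem: |H| divides |G|
|G| = 197
Divisors of 197: 1, 197

Possible subgroup orders: {1, 197}


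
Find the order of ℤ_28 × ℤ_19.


|A × B| = |A| · |B|
|ℤ_28 × ℤ_19| = 28 × 19 = 532

|ℤ_28 × ℤ_19| = 532


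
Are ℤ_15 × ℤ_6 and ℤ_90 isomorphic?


Comparing ℤ_15 × ℤ_6 and ℤ_90:
gcd(15,6) = 3 ≠ 1. Max element order in ℤ_15×ℤ_6 is lcm(15,6) = 30 < 90, so it has no element of order 90

No, ℤ_15 × ℤ_6 ≇ ℤ_90


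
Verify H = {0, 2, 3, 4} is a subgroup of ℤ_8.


Subgroup test for H = {0, 2, 3, 4} in (ℤ_8, +):
(1) 0 ∈ H? Yes
(2) Closure: for all a,b ∈ H, (a+b) mod 8 ∈ H? No  [counterexample: 2 + 3 = 5 ∉ H]
(3) Inverses: for all a ∈ H, -a mod 8 ∈ H? No

No, H is not a subgroup of ℤ_8


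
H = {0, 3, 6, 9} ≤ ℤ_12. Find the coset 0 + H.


0 + H = {0 + h (mod 12) : h ∈ H}
0+0=0, 0+3=3, 0+6=6, 0+9=9

0 + H = {0, 3, 6, 9}


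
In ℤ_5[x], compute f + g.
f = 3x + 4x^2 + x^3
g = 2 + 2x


Add coefficients mod 5:
x^0: 0 + 2 = 2 (mod 5)
x^1: 3 + 2 = 0 (mod 5)
x^2: 4 + 0 = 4 (mod 5)
x^3: 1 + 0 = 1 (mod 5)
Result: 2 + 4x^2 + x^3

f + g = 2 + 4x^2 + x^3


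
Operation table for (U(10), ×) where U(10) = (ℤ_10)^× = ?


Elements: {1, 3, 7, 9}
Operation: multiplication mod 10
Entry (a, b) = (a × b) mod 10

Cayley table:
  | 1 | 3 | 7 | 9
1 | 1 | 3 | 7 | 9
3 | 3 | 9 | 1 | 7
7 | 7 | 1 | 9 | 3
9 | 9 | 7 | 3 | 1


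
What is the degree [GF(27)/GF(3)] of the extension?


GF(27) = GF(3^3), so the extension degree is 3

[GF(27)/GF(3)] = 3


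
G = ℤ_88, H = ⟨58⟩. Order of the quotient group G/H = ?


|⟨58⟩| = n / gcd(58, 88) = 88 / 2 = 44
H is normal (ℤ_88 is abelian).
|G/H| = |G| / |H| = 88 / 44 = 2

|G/H| = 2


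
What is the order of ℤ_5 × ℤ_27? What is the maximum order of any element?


|ℤ_5 × ℤ_27| = 5 × 27 = 135
Max element order = lcm(5,27) = 135
Cyclic? Yes (gcd=1)

|ℤ_5×ℤ_27| = 135, max element order = 135


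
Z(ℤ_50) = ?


Z(G) = {g ∈ G | gx = xg for all x ∈ G}
ℤ_50 is abelian, so Z(G) = G

Z(ℤ_50) = ℤ_50


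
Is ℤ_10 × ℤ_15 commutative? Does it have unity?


Direct product ring; commutative with unity (1,1); but (1,0)·(0,1) = (0,0) gives zero divisors, so not an integral domain
Commutative: Yes
Integral domain: No
Has unity: Yes

ℤ_10 × ℤ_15: Commutative=Yes, Unity=Yes


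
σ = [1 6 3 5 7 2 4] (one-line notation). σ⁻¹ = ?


To find σ⁻¹, swap domain and range:
σ(1) = 1 → σ⁻¹(1) = 1
σ(2) = 6 → σ⁻¹(6) = 2
σ(3) = 3 → σ⁻¹(3) = 3
σ(4) = 5 → σ⁻¹(5) = 4
σ(5) = 7 → σ⁻¹(7) = 5
σ(6) = 2 → σ⁻¹(2) = 6
σ(7) = 4 → σ⁻¹(4) = 7

σ⁻¹ = [1 6 3 7 4 2 5]


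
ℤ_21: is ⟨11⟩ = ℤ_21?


g generates ℤ_n iff gcd(g, n) = 1
gcd(11, 21) = 1
Since gcd = 1, 11 is a generator.

Yes, 11 generates ℤ_21


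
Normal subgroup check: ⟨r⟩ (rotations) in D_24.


H = ⟨r⟩ (rotations) in D_24
The rotation subgroup ⟨r⟩ has index 2 in D_24, so it is normal

Yes, normal subgroup


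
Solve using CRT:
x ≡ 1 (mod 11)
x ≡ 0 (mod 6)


m₁ = 11, m₂ = 6, gcd = 1, so CRT applies. M = m₁·m₂ = 66
Let M₁ = M/m₁ = 6, M₂ = M/m₂ = 11
Find y₁ ≡ M₁⁻¹ (mod m₁): 6⁻¹ ≡ 2 (mod 11)
Find y₂ ≡ M₂⁻¹ (mod m₂): 11⁻¹ ≡ 5 (mod 6)
x = a₁·M₁·y₁ + a₂·M₂·y₂ = 1·6·2 + 0·11·5 = 12
Reduce mod 66: x ≡ 12
Check: 12 mod 11 = 1 ✓, 12 mod 6 = 0 ✓

x ≡ 12 (mod 66)


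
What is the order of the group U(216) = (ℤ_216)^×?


U(n) is the group of units mod n; |U(n)| = φ(n)
|U(216)| = φ(216) = 72

|U(216) = (ℤ_216)^×| = 72


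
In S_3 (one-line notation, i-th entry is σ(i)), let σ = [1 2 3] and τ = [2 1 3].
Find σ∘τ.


σ∘τ: apply τ first, then σ
1 →τ 2 →σ 2
2 →τ 1 →σ 1
3 →τ 3 →σ 3

σ∘τ = [2 1 3]


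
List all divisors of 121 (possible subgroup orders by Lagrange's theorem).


Lagrange's theorem: |H| divides |G|
|G| = 121
Divisors of 121: 1, 11, 121

Possible subgroup orders: {1, 11, 121}


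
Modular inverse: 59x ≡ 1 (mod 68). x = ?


Use the extended Euclidean algorithm to write 1 = 59·s + 68·t; then s mod 68 is the inverse.
Euclidean algorithm:
  59 = 0·68 + 59
  68 = 1·59 + 9
  59 = 6·9 + 5
  9 = 1·5 + 4
  5 = 1·4 + 1
  4 = 4·1 + 0
gcd(59,68) = 1
Back-substitution gives: 59·(15) + 68·(-13) = 1
So 59⁻¹ ≡ 15 ≡ 15 (mod 68)
Check: 59 × 15 = 885 ≡ 1 (mod 68) ✓

59⁻¹ ≡ 15 (mod 68)


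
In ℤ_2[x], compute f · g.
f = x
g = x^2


Expand and collect like terms; reduce coefficients mod 2:
x^0: 0·0 = 0 ≡ 0 (mod 2)
x^1: 0·0 + 1·0 = 0 ≡ 0 (mod 2)
x^2: 0·1 + 1·0 = 0 ≡ 0 (mod 2)
x^3: 1·1 = 1 ≡ 1 (mod 2)
Result: x^3

f · g = x^3


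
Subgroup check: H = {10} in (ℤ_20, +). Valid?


Subgroup test for H = {10} in (ℤ_20, +):
(1) 0 ∈ H? No
(2) Closure: for all a,b ∈ H, (a+b) mod 20 ∈ H? No  [counterexample: 10 + 10 = 0 ∉ H]
(3) Inverses: for all a ∈ H, -a mod 20 ∈ H? Yes

No, H is not a subgroup of ℤ_20


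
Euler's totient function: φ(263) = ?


Factor n: 263 = 263
φ(n) = n · ∏(1 - 1/p) over distinct primes p | n
φ(263) = 263 · (1 - 1/263) = 262

φ(263) = 262


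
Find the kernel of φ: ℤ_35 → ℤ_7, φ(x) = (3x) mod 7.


Kernel = preimage of identity
ker(φ) = {x ∈ ℤ_35 : 3x ≡ 0 (mod 7)}. Since 7 | 35, φ is well-defined. The kernel is the cyclic subgroup ⟨7⟩ of ℤ_35 (order 5), i.e. {0, 7, 14, 21, 28}

ker(φ) = {0, 7, 14, 21, 28}


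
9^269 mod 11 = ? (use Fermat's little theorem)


Fermat's little theorem: if p is prime and gcd(a,p)=1, then a^(p-1) ≡ 1 (mod p)
p = 11 is prime, gcd(9,11) = 1
Reduce exponent: 269 mod 10 = 9
So 9^269 ≡ 9^9 (mod 11)
9^9 mod 11 = 5

9^269 ≡ 5 (mod 11)


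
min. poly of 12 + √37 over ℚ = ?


Let α = 12 + √37. Then α - 12 = √37, so (α - 12)² = 37, giving α² - 24α + 107 = 0. Degree 2 and α ∉ ℚ, so this is the minimal polynomial.

Minimal polynomial: x² - 24x + 107


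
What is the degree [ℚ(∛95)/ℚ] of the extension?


∛95 has minimal polynomial x³ - 95 (irreducible over ℚ since 95 is not a perfect cube)

[ℚ(∛95)/ℚ] = 3


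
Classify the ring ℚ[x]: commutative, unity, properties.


Polynomial ring over ℚ (an integral domain) is a commutative integral domain with unity 1
Commutative: Yes
Integral domain: Yes
Has unity: Yes

ℚ[x]: Commutative=Yes, Unity=Yes


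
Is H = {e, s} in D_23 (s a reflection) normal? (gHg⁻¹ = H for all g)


H = {e, s} in D_23 (s a reflection)
r·s·r⁻¹ = sr⁻² ≠ s for n ≥ 3, so {e, s} is not closed under conjugation

No, not a normal subgroup


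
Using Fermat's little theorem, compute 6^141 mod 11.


Fermat's little theorem: if p is prime and gcd(a,p)=1, then a^(p-1) ≡ 1 (mod p)
p = 11 is prime, gcd(6,11) = 1
Reduce exponent: 141 mod 10 = 1
So 6^141 ≡ 6^1 (mod 11)
6^1 mod 11 = 6

6^141 ≡ 6 (mod 11)


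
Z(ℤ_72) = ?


Z(G) = {g ∈ G | gx = xg for all x ∈ G}
ℤ_72 is abelian, so Z(G) = G

Z(ℤ_72) = ℤ_72


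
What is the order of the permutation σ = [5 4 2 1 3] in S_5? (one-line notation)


Cycle decomposition: (1 5 3 2 4)
Cycle lengths: 5
Order = lcm(5) = 5

ord(σ) = 5


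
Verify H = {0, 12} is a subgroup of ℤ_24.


Subgroup test for H = {0, 12} in (ℤ_24, +):
(1) 0 ∈ H? Yes
(2) Closure: for all a,b ∈ H, (a+b) mod 24 ∈ H? Yes
(3) Inverses: for all a ∈ H, -a mod 24 ∈ H? Yes

Yes, H is a subgroup of ℤ_24


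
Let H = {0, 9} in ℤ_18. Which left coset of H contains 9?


9 + H = {9 + h (mod 18) : h ∈ H}
9+0=9, 9+9=0
9 + H = {0, 9} = 0 + H

9 + H = {0, 9}


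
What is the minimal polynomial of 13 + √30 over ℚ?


Let α = 13 + √30. Then α - 13 = √30, so (α - 13)² = 30, giving α² - 26α + 139 = 0. Degree 2 and α ∉ ℚ, so this is the minimal polynomial.

Minimal polynomial: x² - 26x + 139


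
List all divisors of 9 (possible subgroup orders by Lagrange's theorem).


Lagrange's theorem: |H| divides |G|
|G| = 9
Divisors of 9: 1, 3, 9

Possible subgroup orders: {1, 3, 9}


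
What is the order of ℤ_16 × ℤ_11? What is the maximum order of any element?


|ℤ_16 × ℤ_11| = 16 × 11 = 176
Max element order = lcm(16,11) = 176
Cyclic? Yes (gcd=1)

|ℤ_16×ℤ_11| = 176, max element order = 176


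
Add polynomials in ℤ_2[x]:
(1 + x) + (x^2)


Add coefficients mod 2:
x^0: 1 + 0 = 1 (mod 2)
x^1: 1 + 0 = 1 (mod 2)
x^2: 0 + 1 = 1 (mod 2)
Result: 1 + x + x^2

f + g = 1 + x + x^2


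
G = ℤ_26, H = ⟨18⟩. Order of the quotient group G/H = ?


|⟨18⟩| = n / gcd(18, 26) = 26 / 2 = 13
H is normal (ℤ_26 is abelian).
|G/H| = |G| / |H| = 26 / 13 = 2

|G/H| = 2


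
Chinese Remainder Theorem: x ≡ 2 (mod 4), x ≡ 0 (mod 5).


m₁ = 4, m₂ = 5, gcd = 1, so CRT applies. M = m₁·m₂ = 20
Let M₁ = M/m₁ = 5, M₂ = M/m₂ = 4
Find y₁ ≡ M₁⁻¹ (mod m₁): 5⁻¹ ≡ 1 (mod 4)
Find y₂ ≡ M₂⁻¹ (mod m₂): 4⁻¹ ≡ 4 (mod 5)
x = a₁·M₁·y₁ + a₂·M₂·y₂ = 2·5·1 + 0·4·4 = 10
Reduce mod 20: x ≡ 10
Check: 10 mod 4 = 2 ✓, 10 mod 5 = 0 ✓

x ≡ 10 (mod 20)


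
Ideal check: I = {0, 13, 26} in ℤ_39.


Check ideal conditions for I = {0, 13, 26} in ℤ_39:
(1) I is an additive subgroup? Yes
(2) For r ∈ ℤ_39 and a ∈ I: r·a ∈ I? Yes

Yes, I is an ideal of ℤ_39


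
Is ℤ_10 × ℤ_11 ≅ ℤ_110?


Comparing ℤ_10 × ℤ_11 and ℤ_110:
gcd(10,11) = 1, so ℤ_10 × ℤ_11 ≅ ℤ_110 (CRT)

Yes, ℤ_10 × ℤ_11 ≅ ℤ_110


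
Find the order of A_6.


|A_n| = n!/2 (even permutations)
|A_6| = 6!/2 = 720/2 = 360

|A_6| = 360


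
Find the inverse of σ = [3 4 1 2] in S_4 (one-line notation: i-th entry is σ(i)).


To find σ⁻¹, swap domain and range:
σ(1) = 3 → σ⁻¹(3) = 1
σ(2) = 4 → σ⁻¹(4) = 2
σ(3) = 1 → σ⁻¹(1) = 3
σ(4) = 2 → σ⁻¹(2) = 4

σ⁻¹ = [3 4 1 2]


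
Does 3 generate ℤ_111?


g generates ℤ_n iff gcd(g, n) = 1
gcd(3, 111) = 3
Since gcd = 3 ≠ 1, ⟨3⟩ has order 37 < 111, so 3 is not a generator.

No, 3 does not generate ℤ_111


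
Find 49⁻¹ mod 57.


Use the extended Euclidean algorithm to write 1 = 49·s + 57·t; then s mod 57 is the inverse.
Euclidean algorithm:
  49 = 0·57 + 49
  57 = 1·49 + 8
  49 = 6·8 + 1
  8 = 8·1 + 0
gcd(49,57) = 1
Back-substitution gives: 49·(7) + 57·(-6) = 1
So 49⁻¹ ≡ 7 ≡ 7 (mod 57)
Check: 49 × 7 = 343 ≡ 1 (mod 57) ✓

49⁻¹ ≡ 7 (mod 57)
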